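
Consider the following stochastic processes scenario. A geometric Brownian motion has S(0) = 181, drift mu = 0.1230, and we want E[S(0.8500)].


E[S(t)] = S(0) * exp(mu * t)
= 181 * exp(0.1230 * 0.8500)
= 181 * 1.1102
= 200.9482

200.9482


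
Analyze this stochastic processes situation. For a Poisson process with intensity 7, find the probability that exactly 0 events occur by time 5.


P(N(t)=k) = (lambda*t)^k * exp(-lambda*t) / k!
lambda*t = 35
= 35^0 * exp(-35) / 0!
= 1 * 6.3051e-16 / 1
= 6.3051e-16

6.3051e-16


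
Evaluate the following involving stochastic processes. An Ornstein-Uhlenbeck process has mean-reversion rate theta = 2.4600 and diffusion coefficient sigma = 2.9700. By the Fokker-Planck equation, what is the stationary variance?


Stationary variance = sigma^2 / (2*theta)
= 2.9700^2 / (2*2.4600)
= 8.8209 / 4.9200
= 1.7929

1.7929


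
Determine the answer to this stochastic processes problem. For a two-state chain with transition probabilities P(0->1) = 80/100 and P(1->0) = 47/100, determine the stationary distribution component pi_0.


Stationary distribution: pi_0 = p10/(p01+p10), pi_1 = p01/(p01+p10)
p01 = 0.8000, p10 = 0.4700
pi_0 = 0.3701

0.3701


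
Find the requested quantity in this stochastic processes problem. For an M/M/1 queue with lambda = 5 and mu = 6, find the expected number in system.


rho = 5/6 = 0.8333
L = rho/(1-rho)
= 0.8333/0.1667
= 5.0000

5.0000


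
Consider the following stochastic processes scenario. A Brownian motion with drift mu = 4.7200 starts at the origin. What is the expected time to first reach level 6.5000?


Expected first passage time = a/mu
= 6.5000/4.7200
= 1.3771

1.3771


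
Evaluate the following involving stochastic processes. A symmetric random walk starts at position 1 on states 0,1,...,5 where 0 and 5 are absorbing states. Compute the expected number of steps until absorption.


For symmetric RW on 0,...,N with absorbing barriers, E(i) = i*(N-i)
E(1) = 1 * 4 = 4

4


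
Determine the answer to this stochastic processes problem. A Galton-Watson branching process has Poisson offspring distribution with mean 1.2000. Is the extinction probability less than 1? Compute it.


Since mu = 1.2000 > 1, extinction prob q < 1.
Solve s = exp(mu*(s-1)) iteratively.
q = 0.6863

0.6863


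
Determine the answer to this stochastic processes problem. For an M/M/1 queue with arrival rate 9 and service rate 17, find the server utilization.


rho = lambda/mu
= 9/17
= 0.5294

0.5294


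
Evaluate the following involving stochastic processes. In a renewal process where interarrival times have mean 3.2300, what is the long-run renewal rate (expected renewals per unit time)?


Long-run renewal rate = 1/E(X)
= 1/3.2300
= 0.3096

0.3096


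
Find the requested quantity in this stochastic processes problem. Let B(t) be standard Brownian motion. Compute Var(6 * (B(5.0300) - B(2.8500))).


Var(alpha*(B(t)-B(s))) = alpha^2 * (t-s)
= 6^2 * (5.0300 - 2.8500)
= 36 * 2.1800
= 78.4800

78.4800


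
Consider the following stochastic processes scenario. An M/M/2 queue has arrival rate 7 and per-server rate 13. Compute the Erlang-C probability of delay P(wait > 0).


a = lambda/mu = 0.5385
rho = a/c = 0.2692
Erlang-C formula applied:
C(c,a) = 0.1142

0.1142


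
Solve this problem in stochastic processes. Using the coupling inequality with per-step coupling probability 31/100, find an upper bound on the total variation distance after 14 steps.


TV distance bound <= (1-delta)^n
= (1 - 0.3100)^14
= 0.6900^14
= 0.0055

0.0055


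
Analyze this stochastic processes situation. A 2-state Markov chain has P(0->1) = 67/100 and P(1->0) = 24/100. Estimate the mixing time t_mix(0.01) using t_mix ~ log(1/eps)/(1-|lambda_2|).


lambda_2 = |1 - p01 - p10| = |1 - 0.6700 - 0.2400| = 0.0900
t_mix ~ log(1/eps)/(1 - |lambda_2|)
= log(100)/(1 - 0.0900) = 4.6052/0.9100
= 5.0606

5.0606


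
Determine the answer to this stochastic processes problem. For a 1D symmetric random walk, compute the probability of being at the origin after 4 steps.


P(S(4) = 0) = C(4,2) / 4^2
= 6 / 16
= 0.3750

0.3750


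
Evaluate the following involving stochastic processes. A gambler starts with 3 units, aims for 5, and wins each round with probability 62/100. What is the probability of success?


Gambler's ruin formula:
r = q/p = 0.3800/0.6200 = 0.6129
P(win) = (1 - r^i)/(1 - r^N)
= (1 - 0.6129^3)/(1 - 0.6129^5)
= 0.8426

0.8426


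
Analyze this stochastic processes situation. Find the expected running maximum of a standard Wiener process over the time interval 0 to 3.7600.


E(max B(s)) = sqrt(2t/pi)
= sqrt(2*3.7600/pi)
= sqrt(2.3937)
= 1.5472

1.5472


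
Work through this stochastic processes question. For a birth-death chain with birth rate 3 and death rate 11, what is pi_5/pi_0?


For birth-death process, pi_n/pi_0 = (lambda/mu)^n
= (3/11)^5
= 0.0015

0.0015


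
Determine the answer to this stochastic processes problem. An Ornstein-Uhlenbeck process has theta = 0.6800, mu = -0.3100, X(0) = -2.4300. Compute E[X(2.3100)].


E[X(t)] = mu + (X(0) - mu)*exp(-theta*t)
= -0.3100 + (-2.4300 - -0.3100)*exp(-0.6800*2.3100)
= -0.3100 + -2.1200 * 0.2079
= -0.7507

-0.7507


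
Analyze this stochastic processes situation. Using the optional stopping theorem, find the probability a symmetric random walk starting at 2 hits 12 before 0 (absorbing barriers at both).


By optional stopping theorem: E(M at tau) = M(0) = 2
P(hit 12)*12 + P(hit 0)*0 = 2
P(hit 12) = (2 - 0)/(12 - 0) = 1/6 = 0.1667

0.1667


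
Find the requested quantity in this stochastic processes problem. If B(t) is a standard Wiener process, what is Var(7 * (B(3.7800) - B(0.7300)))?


Var(alpha*(B(t)-B(s))) = alpha^2 * (t-s)
= 7^2 * (3.7800 - 0.7300)
= 49 * 3.0500
= 149.4500

149.4500


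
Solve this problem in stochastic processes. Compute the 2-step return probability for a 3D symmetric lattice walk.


P(return in 2 steps) = P(reverse first step) = 1/(2d)
= 1/6
= 0.1667

0.1667


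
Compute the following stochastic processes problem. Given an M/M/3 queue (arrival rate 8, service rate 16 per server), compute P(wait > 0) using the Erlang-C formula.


a = lambda/mu = 0.5000
rho = a/c = 0.1667
Erlang-C formula applied:
C(c,a) = 0.0152

0.0152


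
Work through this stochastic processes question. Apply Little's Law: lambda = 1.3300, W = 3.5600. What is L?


Little's Law: L = lambda * W
= 1.3300 * 3.5600
= 4.7348

4.7348


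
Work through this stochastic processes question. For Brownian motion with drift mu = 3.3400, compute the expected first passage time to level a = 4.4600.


Expected first passage time = a/mu
= 4.4600/3.3400
= 1.3353

1.3353


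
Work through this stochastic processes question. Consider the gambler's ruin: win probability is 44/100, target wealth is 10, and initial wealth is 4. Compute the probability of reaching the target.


Gambler's ruin formula:
r = q/p = 0.5600/0.4400 = 1.2727
P(win) = (1 - r^i)/(1 - r^N)
= (1 - 1.2727^4)/(1 - 1.2727^10)
= 0.1600

0.1600


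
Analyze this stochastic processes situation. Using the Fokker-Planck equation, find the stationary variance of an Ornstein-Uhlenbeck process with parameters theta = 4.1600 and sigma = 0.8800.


Stationary variance = sigma^2 / (2*theta)
= 0.8800^2 / (2*4.1600)
= 0.7744 / 8.3200
= 0.0931

0.0931


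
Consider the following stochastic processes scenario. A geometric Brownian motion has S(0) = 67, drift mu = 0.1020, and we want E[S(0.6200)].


E[S(t)] = S(0) * exp(mu * t)
= 67 * exp(0.1020 * 0.6200)
= 67 * 1.0653
= 71.3739

71.3739


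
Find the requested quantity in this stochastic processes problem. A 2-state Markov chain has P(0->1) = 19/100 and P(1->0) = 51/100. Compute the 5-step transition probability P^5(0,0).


Computing P^5 by matrix multiplication.
P = [[0.8100, 0.1900], [0.5100, 0.4900]]
After raising P to the power 5:
P^5(0,0) = 0.7292

0.7292


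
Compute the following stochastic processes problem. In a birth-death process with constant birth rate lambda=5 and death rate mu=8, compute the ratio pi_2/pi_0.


For birth-death process, pi_n/pi_0 = (lambda/mu)^n
= (5/8)^2
= 0.3906

0.3906


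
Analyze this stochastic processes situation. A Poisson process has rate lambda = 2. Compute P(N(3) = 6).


P(N(t)=k) = (lambda*t)^k * exp(-lambda*t) / k!
lambda*t = 6
= 6^6 * exp(-6) / 6!
= 46656 * 0.0025 / 720
= 0.1606

0.1606


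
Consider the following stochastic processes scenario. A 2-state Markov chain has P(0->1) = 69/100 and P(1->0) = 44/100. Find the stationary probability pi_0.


Stationary distribution: pi_0 = p10/(p01+p10), pi_1 = p01/(p01+p10)
p01 = 0.6900, p10 = 0.4400
pi_0 = 0.3894

0.3894


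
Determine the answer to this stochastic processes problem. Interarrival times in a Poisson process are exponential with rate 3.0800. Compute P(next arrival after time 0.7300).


P(X > t) = exp(-lambda * t)
= exp(-3.0800 * 0.7300)
= exp(-2.2484) = 0.1056

0.1056


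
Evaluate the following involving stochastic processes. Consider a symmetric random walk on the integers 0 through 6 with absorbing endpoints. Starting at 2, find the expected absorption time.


For symmetric RW on 0,...,N with absorbing barriers, E(i) = i*(N-i)
E(2) = 2 * 4 = 8

8


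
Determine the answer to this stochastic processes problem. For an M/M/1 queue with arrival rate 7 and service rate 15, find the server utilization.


rho = lambda/mu
= 7/15
= 0.4667

0.4667


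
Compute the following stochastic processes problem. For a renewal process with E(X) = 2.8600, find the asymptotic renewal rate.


Long-run renewal rate = 1/E(X)
= 1/2.8600
= 0.3497

0.3497


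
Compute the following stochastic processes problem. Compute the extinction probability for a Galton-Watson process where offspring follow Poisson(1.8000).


Since mu = 1.8000 > 1, extinction prob q < 1.
Solve s = exp(mu*(s-1)) iteratively.
q = 0.2676

0.2676


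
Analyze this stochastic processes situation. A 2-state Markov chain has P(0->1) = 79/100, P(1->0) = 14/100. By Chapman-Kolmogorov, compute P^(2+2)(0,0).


P^4 = P^2 * P^2
Computing via matrix multiplication of the transition matrix.
Entry (0,0) of P^4 = 0.1506

0.1506


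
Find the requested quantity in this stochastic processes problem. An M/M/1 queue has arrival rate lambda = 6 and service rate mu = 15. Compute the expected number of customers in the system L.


rho = 6/15 = 0.4000
L = rho/(1-rho)
= 0.4000/0.6000
= 0.6667

0.6667


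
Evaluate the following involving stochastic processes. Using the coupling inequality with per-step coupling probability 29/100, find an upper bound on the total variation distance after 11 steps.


TV distance bound <= (1-delta)^n
= (1 - 0.2900)^11
= 0.7100^11
= 0.0231

0.0231


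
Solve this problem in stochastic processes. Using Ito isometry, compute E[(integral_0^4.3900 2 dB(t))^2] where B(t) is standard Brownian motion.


By Ito isometry: E[(int f dB)^2] = int f^2 dt
= 2^2 * 4.3900
= 4 * 4.3900 = 17.5600

17.5600


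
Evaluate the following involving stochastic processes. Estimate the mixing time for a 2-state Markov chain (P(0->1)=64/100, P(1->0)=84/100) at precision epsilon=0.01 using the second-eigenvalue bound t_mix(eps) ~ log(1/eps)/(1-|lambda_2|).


lambda_2 = |1 - p01 - p10| = |1 - 0.6400 - 0.8400| = 0.4800
t_mix ~ log(1/eps)/(1 - |lambda_2|)
= log(100)/(1 - 0.4800) = 4.6052/0.5200
= 8.8561

8.8561


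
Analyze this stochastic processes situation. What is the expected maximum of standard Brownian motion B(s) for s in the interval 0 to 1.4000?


E(max B(s)) = sqrt(2t/pi)
= sqrt(2*1.4000/pi)
= sqrt(0.8913)
= 0.9441

0.9441


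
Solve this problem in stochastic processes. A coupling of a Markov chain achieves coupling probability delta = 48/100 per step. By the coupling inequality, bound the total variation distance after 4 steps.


TV distance bound <= (1-delta)^n
= (1 - 0.4800)^4
= 0.5200^4
= 0.0731

0.0731


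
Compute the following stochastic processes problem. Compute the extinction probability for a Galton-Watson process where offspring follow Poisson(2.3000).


Since mu = 2.3000 > 1, extinction prob q < 1.
Solve s = exp(mu*(s-1)) iteratively.
q = 0.1376

0.1376


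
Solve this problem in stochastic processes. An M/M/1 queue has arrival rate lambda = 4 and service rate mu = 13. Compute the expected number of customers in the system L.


rho = 4/13 = 0.3077
L = rho/(1-rho)
= 0.3077/0.6923
= 0.4444

0.4444


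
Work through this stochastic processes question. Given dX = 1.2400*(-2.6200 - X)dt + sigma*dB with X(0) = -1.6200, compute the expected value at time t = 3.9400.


E[X(t)] = mu + (X(0) - mu)*exp(-theta*t)
= -2.6200 + (-1.6200 - -2.6200)*exp(-1.2400*3.9400)
= -2.6200 + 1.0000 * 0.0076
= -2.6124

-2.6124


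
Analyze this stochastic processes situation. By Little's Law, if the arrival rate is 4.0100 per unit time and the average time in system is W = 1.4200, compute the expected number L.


Little's Law: L = lambda * W
= 4.0100 * 1.4200
= 5.6942

5.6942


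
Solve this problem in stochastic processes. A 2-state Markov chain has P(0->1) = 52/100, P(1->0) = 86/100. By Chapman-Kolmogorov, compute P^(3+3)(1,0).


P^6 = P^3 * P^3
Computing via matrix multiplication of the transition matrix.
Entry (1,0) of P^6 = 0.6213

0.6213


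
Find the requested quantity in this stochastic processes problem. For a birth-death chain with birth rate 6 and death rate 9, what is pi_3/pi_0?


For birth-death process, pi_n/pi_0 = (lambda/mu)^n
= (6/9)^3
= 0.2963

0.2963


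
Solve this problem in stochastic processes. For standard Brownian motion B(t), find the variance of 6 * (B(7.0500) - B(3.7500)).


Var(alpha*(B(t)-B(s))) = alpha^2 * (t-s)
= 6^2 * (7.0500 - 3.7500)
= 36 * 3.3000
= 118.8000

118.8000


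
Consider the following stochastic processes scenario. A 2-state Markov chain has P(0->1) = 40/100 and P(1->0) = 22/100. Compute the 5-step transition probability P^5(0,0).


Computing P^5 by matrix multiplication.
P = [[0.6000, 0.4000], [0.2200, 0.7800]]
After raising P to the power 5:
P^5(0,0) = 0.3600

0.3600


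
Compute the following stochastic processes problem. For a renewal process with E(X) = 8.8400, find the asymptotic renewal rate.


Long-run renewal rate = 1/E(X)
= 1/8.8400
= 0.1131

0.1131


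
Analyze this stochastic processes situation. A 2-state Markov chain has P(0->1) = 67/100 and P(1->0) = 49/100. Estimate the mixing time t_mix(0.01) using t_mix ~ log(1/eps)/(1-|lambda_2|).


lambda_2 = |1 - p01 - p10| = |1 - 0.6700 - 0.4900| = 0.1600
t_mix ~ log(1/eps)/(1 - |lambda_2|)
= log(100)/(1 - 0.1600) = 4.6052/0.8400
= 5.4823

5.4823


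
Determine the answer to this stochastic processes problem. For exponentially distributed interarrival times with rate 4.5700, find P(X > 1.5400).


P(X > t) = exp(-lambda * t)
= exp(-4.5700 * 1.5400)
= exp(-7.0378) = 8.7806e-04

8.7806e-04


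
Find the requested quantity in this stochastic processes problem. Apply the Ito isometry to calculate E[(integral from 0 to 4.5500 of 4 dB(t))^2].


By Ito isometry: E[(int f dB)^2] = int f^2 dt
= 4^2 * 4.5500
= 16 * 4.5500 = 72.8000

72.8000


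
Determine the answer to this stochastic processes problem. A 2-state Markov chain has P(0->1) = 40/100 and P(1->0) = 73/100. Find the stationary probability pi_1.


Stationary distribution: pi_0 = p10/(p01+p10), pi_1 = p01/(p01+p10)
p01 = 0.4000, p10 = 0.7300
pi_1 = 0.3540

0.3540


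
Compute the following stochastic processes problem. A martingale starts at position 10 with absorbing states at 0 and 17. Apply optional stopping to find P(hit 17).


By optional stopping theorem: E(M at tau) = M(0) = 10
P(hit 17)*17 + P(hit 0)*0 = 10
P(hit 17) = (10 - 0)/(17 - 0) = 10/17 = 0.5882

0.5882


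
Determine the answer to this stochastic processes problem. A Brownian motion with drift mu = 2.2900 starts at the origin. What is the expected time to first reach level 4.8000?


Expected first passage time = a/mu
= 4.8000/2.2900
= 2.0961

2.0961


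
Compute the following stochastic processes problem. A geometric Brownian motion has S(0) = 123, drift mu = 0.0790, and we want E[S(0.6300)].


E[S(t)] = S(0) * exp(mu * t)
= 123 * exp(0.0790 * 0.6300)
= 123 * 1.0510
= 129.2766

129.2766


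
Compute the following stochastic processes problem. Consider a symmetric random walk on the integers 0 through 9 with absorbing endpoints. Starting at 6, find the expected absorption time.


For symmetric RW on 0,...,N with absorbing barriers, E(i) = i*(N-i)
E(6) = 6 * 3 = 18

18


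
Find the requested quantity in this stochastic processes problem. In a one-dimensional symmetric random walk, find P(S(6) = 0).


P(S(6) = 0) = C(6,3) / 4^3
= 20 / 64
= 0.3125

0.3125


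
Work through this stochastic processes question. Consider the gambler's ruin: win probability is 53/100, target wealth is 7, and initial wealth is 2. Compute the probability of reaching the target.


Gambler's ruin formula:
r = q/p = 0.4700/0.5300 = 0.8868
P(win) = (1 - r^i)/(1 - r^N)
= (1 - 0.8868^2)/(1 - 0.8868^7)
= 0.3756

0.3756


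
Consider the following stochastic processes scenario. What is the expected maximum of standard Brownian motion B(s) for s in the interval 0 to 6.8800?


E(max B(s)) = sqrt(2t/pi)
= sqrt(2*6.8800/pi)
= sqrt(4.3799)
= 2.0928

2.0928


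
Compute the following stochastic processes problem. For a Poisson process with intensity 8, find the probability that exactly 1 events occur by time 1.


P(N(t)=k) = (lambda*t)^k * exp(-lambda*t) / k!
lambda*t = 8
= 8^1 * exp(-8) / 1!
= 8 * 3.3546e-04 / 1
= 0.0027

0.0027


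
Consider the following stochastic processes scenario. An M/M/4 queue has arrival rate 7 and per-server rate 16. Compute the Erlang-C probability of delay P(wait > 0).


a = lambda/mu = 0.4375
rho = a/c = 0.1094
Erlang-C formula applied:
C(c,a) = 0.0011

0.0011


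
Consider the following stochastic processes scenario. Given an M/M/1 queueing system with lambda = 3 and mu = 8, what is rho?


rho = lambda/mu
= 3/8
= 0.3750

0.3750


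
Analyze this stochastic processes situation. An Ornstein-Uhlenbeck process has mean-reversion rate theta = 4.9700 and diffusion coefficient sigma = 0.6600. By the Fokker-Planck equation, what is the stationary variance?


Stationary variance = sigma^2 / (2*theta)
= 0.6600^2 / (2*4.9700)
= 0.4356 / 9.9400
= 0.0438

0.0438


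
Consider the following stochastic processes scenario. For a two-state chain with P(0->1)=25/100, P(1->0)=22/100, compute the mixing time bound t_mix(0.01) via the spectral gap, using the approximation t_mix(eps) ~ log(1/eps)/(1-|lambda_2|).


lambda_2 = |1 - p01 - p10| = |1 - 0.2500 - 0.2200| = 0.5300
t_mix ~ log(1/eps)/(1 - |lambda_2|)
= log(100)/(1 - 0.5300) = 4.6052/0.4700
= 9.7982

9.7982


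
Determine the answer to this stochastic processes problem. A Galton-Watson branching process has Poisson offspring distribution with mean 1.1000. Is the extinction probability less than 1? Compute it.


Since mu = 1.1000 > 1, extinction prob q < 1.
Solve s = exp(mu*(s-1)) iteratively.
q = 0.8239

0.8239


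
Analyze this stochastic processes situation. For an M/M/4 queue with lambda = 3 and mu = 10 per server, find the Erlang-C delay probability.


a = lambda/mu = 0.3000
rho = a/c = 0.0750
Erlang-C formula applied:
C(c,a) = 2.7030e-04

2.7030e-04


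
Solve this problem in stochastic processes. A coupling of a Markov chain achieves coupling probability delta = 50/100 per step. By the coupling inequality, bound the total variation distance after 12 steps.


TV distance bound <= (1-delta)^n
= (1 - 0.5000)^12
= 0.5000^12
= 2.4414e-04

2.4414e-04


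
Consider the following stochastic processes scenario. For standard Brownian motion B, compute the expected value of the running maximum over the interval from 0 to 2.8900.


E(max B(s)) = sqrt(2t/pi)
= sqrt(2*2.8900/pi)
= sqrt(1.8398)
= 1.3564

1.3564


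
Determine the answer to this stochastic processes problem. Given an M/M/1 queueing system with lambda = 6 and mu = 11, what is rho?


rho = lambda/mu
= 6/11
= 0.5455

0.5455


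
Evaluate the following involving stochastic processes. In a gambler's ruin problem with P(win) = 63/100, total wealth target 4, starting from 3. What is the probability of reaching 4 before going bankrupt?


Gambler's ruin formula:
r = q/p = 0.3700/0.6300 = 0.5873
P(win) = (1 - r^i)/(1 - r^N)
= (1 - 0.5873^3)/(1 - 0.5873^4)
= 0.9051

0.9051


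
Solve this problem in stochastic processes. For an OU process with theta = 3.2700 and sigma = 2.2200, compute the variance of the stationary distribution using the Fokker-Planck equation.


Stationary variance = sigma^2 / (2*theta)
= 2.2200^2 / (2*3.2700)
= 4.9284 / 6.5400
= 0.7536

0.7536


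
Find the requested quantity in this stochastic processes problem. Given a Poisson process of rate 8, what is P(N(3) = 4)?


P(N(t)=k) = (lambda*t)^k * exp(-lambda*t) / k!
lambda*t = 24
= 24^4 * exp(-24) / 4!
= 331776 * 3.7751e-11 / 24
= 5.2187e-07

5.2187e-07


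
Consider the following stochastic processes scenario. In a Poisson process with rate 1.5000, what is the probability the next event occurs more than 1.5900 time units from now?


P(X > t) = exp(-lambda * t)
= exp(-1.5000 * 1.5900)
= exp(-2.3850) = 0.0921

0.0921


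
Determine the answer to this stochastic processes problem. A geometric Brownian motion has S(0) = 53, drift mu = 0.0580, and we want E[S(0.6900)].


E[S(t)] = S(0) * exp(mu * t)
= 53 * exp(0.0580 * 0.6900)
= 53 * 1.0408
= 55.1641

55.1641


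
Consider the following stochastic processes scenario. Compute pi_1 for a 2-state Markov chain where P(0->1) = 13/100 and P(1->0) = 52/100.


Stationary distribution: pi_0 = p10/(p01+p10), pi_1 = p01/(p01+p10)
p01 = 0.1300, p10 = 0.5200
pi_1 = 0.2000

0.2000


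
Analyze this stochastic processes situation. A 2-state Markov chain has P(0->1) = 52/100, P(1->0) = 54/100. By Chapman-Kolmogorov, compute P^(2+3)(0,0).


P^5 = P^2 * P^3
Computing via matrix multiplication of the transition matrix.
Entry (0,0) of P^5 = 0.5094

0.5094


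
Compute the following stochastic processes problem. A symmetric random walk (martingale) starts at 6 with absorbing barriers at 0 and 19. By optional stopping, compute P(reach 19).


By optional stopping theorem: E(M at tau) = M(0) = 6
P(hit 19)*19 + P(hit 0)*0 = 6
P(hit 19) = (6 - 0)/(19 - 0) = 6/19 = 0.3158

0.3158


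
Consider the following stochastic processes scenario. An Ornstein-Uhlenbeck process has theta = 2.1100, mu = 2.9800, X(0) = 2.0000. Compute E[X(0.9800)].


E[X(t)] = mu + (X(0) - mu)*exp(-theta*t)
= 2.9800 + (2.0000 - 2.9800)*exp(-2.1100*0.9800)
= 2.9800 + -0.9800 * 0.1265
= 2.8561

2.8561


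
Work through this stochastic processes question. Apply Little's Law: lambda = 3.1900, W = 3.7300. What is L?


Little's Law: L = lambda * W
= 3.1900 * 3.7300
= 11.8987

11.8987


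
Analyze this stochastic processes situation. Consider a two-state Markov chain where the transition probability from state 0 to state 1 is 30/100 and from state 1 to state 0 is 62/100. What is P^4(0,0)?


Computing P^4 by matrix multiplication.
P = [[0.7000, 0.3000], [0.6200, 0.3800]]
After raising P to the power 4:
P^4(0,0) = 0.6739

0.6739


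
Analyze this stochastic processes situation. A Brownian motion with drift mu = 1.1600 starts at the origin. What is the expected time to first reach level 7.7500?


Expected first passage time = a/mu
= 7.7500/1.1600
= 6.6810

6.6810


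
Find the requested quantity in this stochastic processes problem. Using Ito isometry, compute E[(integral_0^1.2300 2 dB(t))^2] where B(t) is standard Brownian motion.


By Ito isometry: E[(int f dB)^2] = int f^2 dt
= 2^2 * 1.2300
= 4 * 1.2300 = 4.9200

4.9200


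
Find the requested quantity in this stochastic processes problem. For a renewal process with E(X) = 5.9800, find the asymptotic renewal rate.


Long-run renewal rate = 1/E(X)
= 1/5.9800
= 0.1672

0.1672


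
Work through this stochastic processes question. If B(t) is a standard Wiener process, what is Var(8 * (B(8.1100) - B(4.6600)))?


Var(alpha*(B(t)-B(s))) = alpha^2 * (t-s)
= 8^2 * (8.1100 - 4.6600)
= 64 * 3.4500
= 220.8000

220.8000


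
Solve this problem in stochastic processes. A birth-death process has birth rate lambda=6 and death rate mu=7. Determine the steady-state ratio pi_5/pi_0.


For birth-death process, pi_n/pi_0 = (lambda/mu)^n
= (6/7)^5
= 0.4627

0.4627


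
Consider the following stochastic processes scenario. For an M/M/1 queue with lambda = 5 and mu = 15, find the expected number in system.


rho = 5/15 = 0.3333
L = rho/(1-rho)
= 0.3333/0.6667
= 0.5000

0.5000


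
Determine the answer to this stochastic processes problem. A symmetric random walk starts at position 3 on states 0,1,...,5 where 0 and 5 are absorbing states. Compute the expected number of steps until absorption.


For symmetric RW on 0,...,N with absorbing barriers, E(i) = i*(N-i)
E(3) = 3 * 2 = 6

6


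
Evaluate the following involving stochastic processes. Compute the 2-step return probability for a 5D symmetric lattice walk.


P(return in 2 steps) = P(reverse first step) = 1/(2d)
= 1/10
= 0.1000

0.1000


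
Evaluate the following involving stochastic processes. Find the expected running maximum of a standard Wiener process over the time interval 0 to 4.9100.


E(max B(s)) = sqrt(2t/pi)
= sqrt(2*4.9100/pi)
= sqrt(3.1258)
= 1.7680

1.7680


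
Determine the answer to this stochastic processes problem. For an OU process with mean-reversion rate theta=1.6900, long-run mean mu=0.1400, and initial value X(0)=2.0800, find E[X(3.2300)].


E[X(t)] = mu + (X(0) - mu)*exp(-theta*t)
= 0.1400 + (2.0800 - 0.1400)*exp(-1.6900*3.2300)
= 0.1400 + 1.9400 * 0.0043
= 0.1483

0.1483


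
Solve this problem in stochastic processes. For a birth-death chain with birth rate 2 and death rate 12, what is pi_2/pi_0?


For birth-death process, pi_n/pi_0 = (lambda/mu)^n
= (2/12)^2
= 0.0278

0.0278


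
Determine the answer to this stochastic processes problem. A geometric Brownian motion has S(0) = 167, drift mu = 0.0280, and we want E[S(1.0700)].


E[S(t)] = S(0) * exp(mu * t)
= 167 * exp(0.0280 * 1.0700)
= 167 * 1.0304
= 172.0790

172.0790


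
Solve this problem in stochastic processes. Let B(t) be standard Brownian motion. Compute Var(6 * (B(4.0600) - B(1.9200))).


Var(alpha*(B(t)-B(s))) = alpha^2 * (t-s)
= 6^2 * (4.0600 - 1.9200)
= 36 * 2.1400
= 77.0400

77.0400


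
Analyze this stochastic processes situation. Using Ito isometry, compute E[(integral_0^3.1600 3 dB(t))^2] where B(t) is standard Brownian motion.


By Ito isometry: E[(int f dB)^2] = int f^2 dt
= 3^2 * 3.1600
= 9 * 3.1600 = 28.4400

28.4400


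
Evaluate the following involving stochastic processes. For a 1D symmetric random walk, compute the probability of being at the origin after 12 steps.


P(S(12) = 0) = C(12,6) / 4^6
= 924 / 4096
= 0.2256

0.2256


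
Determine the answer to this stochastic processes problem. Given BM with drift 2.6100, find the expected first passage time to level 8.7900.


Expected first passage time = a/mu
= 8.7900/2.6100
= 3.3678

3.3678


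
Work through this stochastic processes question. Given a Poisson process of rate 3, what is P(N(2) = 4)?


P(N(t)=k) = (lambda*t)^k * exp(-lambda*t) / k!
lambda*t = 6
= 6^4 * exp(-6) / 4!
= 1296 * 0.0025 / 24
= 0.1339

0.1339


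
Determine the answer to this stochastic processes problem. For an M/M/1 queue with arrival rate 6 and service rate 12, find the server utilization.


rho = lambda/mu
= 6/12
= 0.5000

0.5000


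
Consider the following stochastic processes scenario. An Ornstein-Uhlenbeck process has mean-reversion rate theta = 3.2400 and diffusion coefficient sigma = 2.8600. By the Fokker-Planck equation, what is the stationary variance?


Stationary variance = sigma^2 / (2*theta)
= 2.8600^2 / (2*3.2400)
= 8.1796 / 6.4800
= 1.2623

1.2623


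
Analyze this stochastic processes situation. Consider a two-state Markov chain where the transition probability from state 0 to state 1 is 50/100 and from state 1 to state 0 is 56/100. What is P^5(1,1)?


Computing P^5 by matrix multiplication.
P = [[0.5000, 0.5000], [0.5600, 0.4400]]
After raising P to the power 5:
P^5(1,1) = 0.4717

0.4717


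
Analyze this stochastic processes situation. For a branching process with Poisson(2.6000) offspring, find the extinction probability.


Since mu = 2.6000 > 1, extinction prob q < 1.
Solve s = exp(mu*(s-1)) iteratively.
q = 0.0951

0.0951


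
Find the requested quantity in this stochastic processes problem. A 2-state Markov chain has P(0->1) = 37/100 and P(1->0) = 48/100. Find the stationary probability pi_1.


Stationary distribution: pi_0 = p10/(p01+p10), pi_1 = p01/(p01+p10)
p01 = 0.3700, p10 = 0.4800
pi_1 = 0.4353

0.4353


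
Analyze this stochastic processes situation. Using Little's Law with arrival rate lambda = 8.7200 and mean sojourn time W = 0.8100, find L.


Little's Law: L = lambda * W
= 8.7200 * 0.8100
= 7.0632

7.0632


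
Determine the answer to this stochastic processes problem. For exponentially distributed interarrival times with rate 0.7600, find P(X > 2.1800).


P(X > t) = exp(-lambda * t)
= exp(-0.7600 * 2.1800)
= exp(-1.6568) = 0.1907

0.1907


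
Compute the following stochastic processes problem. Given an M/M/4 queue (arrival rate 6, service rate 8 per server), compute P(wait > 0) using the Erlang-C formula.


a = lambda/mu = 0.7500
rho = a/c = 0.1875
Erlang-C formula applied:
C(c,a) = 0.0077

0.0077


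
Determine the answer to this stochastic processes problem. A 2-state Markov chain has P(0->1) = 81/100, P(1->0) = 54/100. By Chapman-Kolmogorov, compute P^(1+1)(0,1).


P^2 = P^1 * P^1
Computing via matrix multiplication of the transition matrix.
Entry (0,1) of P^2 = 0.5265

0.5265


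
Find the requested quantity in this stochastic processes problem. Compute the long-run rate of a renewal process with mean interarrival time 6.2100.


Long-run renewal rate = 1/E(X)
= 1/6.2100
= 0.1610

0.1610


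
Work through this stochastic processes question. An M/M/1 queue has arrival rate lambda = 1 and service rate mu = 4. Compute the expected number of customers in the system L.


rho = 1/4 = 0.2500
L = rho/(1-rho)
= 0.2500/0.7500
= 0.3333

0.3333


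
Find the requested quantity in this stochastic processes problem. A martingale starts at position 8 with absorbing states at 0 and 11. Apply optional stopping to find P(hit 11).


By optional stopping theorem: E(M at tau) = M(0) = 8
P(hit 11)*11 + P(hit 0)*0 = 8
P(hit 11) = (8 - 0)/(11 - 0) = 8/11 = 0.7273

0.7273


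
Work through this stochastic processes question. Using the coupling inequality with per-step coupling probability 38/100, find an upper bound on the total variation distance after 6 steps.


TV distance bound <= (1-delta)^n
= (1 - 0.3800)^6
= 0.6200^6
= 0.0568

0.0568


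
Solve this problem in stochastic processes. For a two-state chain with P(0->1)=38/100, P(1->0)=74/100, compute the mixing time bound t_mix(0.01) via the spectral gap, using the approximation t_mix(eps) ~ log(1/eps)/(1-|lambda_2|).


lambda_2 = |1 - p01 - p10| = |1 - 0.3800 - 0.7400| = 0.1200
t_mix ~ log(1/eps)/(1 - |lambda_2|)
= log(100)/(1 - 0.1200) = 4.6052/0.8800
= 5.2331

5.2331


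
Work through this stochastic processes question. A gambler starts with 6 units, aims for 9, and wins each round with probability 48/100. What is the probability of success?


Gambler's ruin formula:
r = q/p = 0.5200/0.4800 = 1.0833
P(win) = (1 - r^i)/(1 - r^N)
= (1 - 1.0833^6)/(1 - 1.0833^9)
= 0.5842

0.5842


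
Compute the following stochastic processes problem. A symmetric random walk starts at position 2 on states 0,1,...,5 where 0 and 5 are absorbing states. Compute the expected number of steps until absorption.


For symmetric RW on 0,...,N with absorbing barriers, E(i) = i*(N-i)
E(2) = 2 * 3 = 6

6


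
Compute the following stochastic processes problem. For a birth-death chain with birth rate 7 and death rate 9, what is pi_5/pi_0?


For birth-death process, pi_n/pi_0 = (lambda/mu)^n
= (7/9)^5
= 0.2846

0.2846


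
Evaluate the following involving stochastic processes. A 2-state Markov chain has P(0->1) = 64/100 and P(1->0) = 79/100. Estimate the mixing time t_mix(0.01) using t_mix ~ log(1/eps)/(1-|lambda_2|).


lambda_2 = |1 - p01 - p10| = |1 - 0.6400 - 0.7900| = 0.4300
t_mix ~ log(1/eps)/(1 - |lambda_2|)
= log(100)/(1 - 0.4300) = 4.6052/0.5700
= 8.0792

8.0792


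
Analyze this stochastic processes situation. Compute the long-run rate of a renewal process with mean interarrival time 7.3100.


Long-run renewal rate = 1/E(X)
= 1/7.3100
= 0.1368

0.1368


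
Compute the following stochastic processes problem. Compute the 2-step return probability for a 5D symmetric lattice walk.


P(return in 2 steps) = P(reverse first step) = 1/(2d)
= 1/10
= 0.1000

0.1000


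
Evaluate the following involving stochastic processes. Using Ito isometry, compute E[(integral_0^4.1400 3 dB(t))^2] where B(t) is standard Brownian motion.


By Ito isometry: E[(int f dB)^2] = int f^2 dt
= 3^2 * 4.1400
= 9 * 4.1400 = 37.2600

37.2600


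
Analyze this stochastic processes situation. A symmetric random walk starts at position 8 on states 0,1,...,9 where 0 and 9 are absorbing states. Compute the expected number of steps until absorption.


For symmetric RW on 0,...,N with absorbing barriers, E(i) = i*(N-i)
E(8) = 8 * 1 = 8

8


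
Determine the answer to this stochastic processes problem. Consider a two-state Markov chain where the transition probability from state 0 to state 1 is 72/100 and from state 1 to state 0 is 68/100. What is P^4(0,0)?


Computing P^4 by matrix multiplication.
P = [[0.2800, 0.7200], [0.6800, 0.3200]]
After raising P to the power 4:
P^4(0,0) = 0.4989

0.4989


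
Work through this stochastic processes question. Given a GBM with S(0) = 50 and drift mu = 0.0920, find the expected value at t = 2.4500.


E[S(t)] = S(0) * exp(mu * t)
= 50 * exp(0.0920 * 2.4500)
= 50 * 1.2528
= 62.6412

62.6412


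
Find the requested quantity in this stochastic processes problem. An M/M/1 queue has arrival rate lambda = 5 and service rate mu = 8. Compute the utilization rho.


rho = lambda/mu
= 5/8
= 0.6250

0.6250


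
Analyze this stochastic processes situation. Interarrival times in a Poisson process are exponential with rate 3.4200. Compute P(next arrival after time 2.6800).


P(X > t) = exp(-lambda * t)
= exp(-3.4200 * 2.6800)
= exp(-9.1656) = 1.0458e-04

1.0458e-04


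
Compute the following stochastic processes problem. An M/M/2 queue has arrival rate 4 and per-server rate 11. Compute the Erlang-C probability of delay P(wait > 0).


a = lambda/mu = 0.3636
rho = a/c = 0.1818
Erlang-C formula applied:
C(c,a) = 0.0559

0.0559


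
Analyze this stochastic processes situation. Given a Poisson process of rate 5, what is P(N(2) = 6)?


P(N(t)=k) = (lambda*t)^k * exp(-lambda*t) / k!
lambda*t = 10
= 10^6 * exp(-10) / 6!
= 1000000 * 4.5400e-05 / 720
= 0.0631

0.0631


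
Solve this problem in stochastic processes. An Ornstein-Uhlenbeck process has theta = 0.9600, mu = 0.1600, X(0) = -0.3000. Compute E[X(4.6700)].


E[X(t)] = mu + (X(0) - mu)*exp(-theta*t)
= 0.1600 + (-0.3000 - 0.1600)*exp(-0.9600*4.6700)
= 0.1600 + -0.4600 * 0.0113
= 0.1548

0.1548


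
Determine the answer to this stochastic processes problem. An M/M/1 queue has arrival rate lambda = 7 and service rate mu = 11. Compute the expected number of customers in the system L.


rho = 7/11 = 0.6364
L = rho/(1-rho)
= 0.6364/0.3636
= 1.7500

1.7500


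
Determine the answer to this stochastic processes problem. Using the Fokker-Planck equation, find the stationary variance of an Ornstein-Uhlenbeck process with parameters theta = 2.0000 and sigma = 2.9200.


Stationary variance = sigma^2 / (2*theta)
= 2.9200^2 / (2*2.0000)
= 8.5264 / 4.0000
= 2.1316

2.1316


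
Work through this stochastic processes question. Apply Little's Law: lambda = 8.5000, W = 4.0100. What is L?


Little's Law: L = lambda * W
= 8.5000 * 4.0100
= 34.0850

34.0850


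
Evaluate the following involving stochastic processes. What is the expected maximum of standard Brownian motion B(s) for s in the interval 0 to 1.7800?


E(max B(s)) = sqrt(2t/pi)
= sqrt(2*1.7800/pi)
= sqrt(1.1332)
= 1.0645

1.0645


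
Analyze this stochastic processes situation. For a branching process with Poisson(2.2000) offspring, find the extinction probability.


Since mu = 2.2000 > 1, extinction prob q < 1.
Solve s = exp(mu*(s-1)) iteratively.
q = 0.1563

0.1563


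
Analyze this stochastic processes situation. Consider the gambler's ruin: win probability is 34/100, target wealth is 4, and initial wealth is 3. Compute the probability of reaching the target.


Gambler's ruin formula:
r = q/p = 0.6600/0.3400 = 1.9412
P(win) = (1 - r^i)/(1 - r^N)
= (1 - 1.9412^3)/(1 - 1.9412^4)
= 0.4784

0.4784


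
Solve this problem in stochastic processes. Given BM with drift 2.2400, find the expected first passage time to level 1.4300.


Expected first passage time = a/mu
= 1.4300/2.2400
= 0.6384

0.6384


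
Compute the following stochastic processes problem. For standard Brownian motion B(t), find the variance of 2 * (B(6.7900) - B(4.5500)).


Var(alpha*(B(t)-B(s))) = alpha^2 * (t-s)
= 2^2 * (6.7900 - 4.5500)
= 4 * 2.2400
= 8.9600

8.9600


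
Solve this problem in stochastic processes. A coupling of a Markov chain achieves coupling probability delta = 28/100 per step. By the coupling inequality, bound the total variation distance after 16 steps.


TV distance bound <= (1-delta)^n
= (1 - 0.2800)^16
= 0.7200^16
= 0.0052

0.0052


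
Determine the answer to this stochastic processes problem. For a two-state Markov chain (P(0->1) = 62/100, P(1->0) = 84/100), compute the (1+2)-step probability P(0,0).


P^3 = P^1 * P^2
Computing via matrix multiplication of the transition matrix.
Entry (0,0) of P^3 = 0.5340

0.5340


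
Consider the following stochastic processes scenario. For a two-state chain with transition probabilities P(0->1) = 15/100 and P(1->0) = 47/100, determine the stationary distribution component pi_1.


Stationary distribution: pi_0 = p10/(p01+p10), pi_1 = p01/(p01+p10)
p01 = 0.1500, p10 = 0.4700
pi_1 = 0.2419

0.2419


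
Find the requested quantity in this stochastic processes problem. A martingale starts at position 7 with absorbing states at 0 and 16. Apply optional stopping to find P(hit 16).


By optional stopping theorem: E(M at tau) = M(0) = 7
P(hit 16)*16 + P(hit 0)*0 = 7
P(hit 16) = (7 - 0)/(16 - 0) = 7/16 = 0.4375

0.4375


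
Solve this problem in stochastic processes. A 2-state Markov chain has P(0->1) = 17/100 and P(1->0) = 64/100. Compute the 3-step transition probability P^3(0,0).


Computing P^3 by matrix multiplication.
P = [[0.8300, 0.1700], [0.6400, 0.3600]]
After raising P to the power 3:
P^3(0,0) = 0.7916

0.7916


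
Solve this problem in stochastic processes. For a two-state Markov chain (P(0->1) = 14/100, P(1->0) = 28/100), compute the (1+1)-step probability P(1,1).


P^2 = P^1 * P^1
Computing via matrix multiplication of the transition matrix.
Entry (1,1) of P^2 = 0.5576

0.5576


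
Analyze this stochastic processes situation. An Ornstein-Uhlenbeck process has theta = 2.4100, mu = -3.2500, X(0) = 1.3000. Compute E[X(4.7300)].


E[X(t)] = mu + (X(0) - mu)*exp(-theta*t)
= -3.2500 + (1.3000 - -3.2500)*exp(-2.4100*4.7300)
= -3.2500 + 4.5500 * 1.1203e-05
= -3.2499

-3.2499


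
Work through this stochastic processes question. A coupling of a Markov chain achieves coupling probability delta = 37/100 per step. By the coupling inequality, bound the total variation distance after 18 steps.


TV distance bound <= (1-delta)^n
= (1 - 0.3700)^18
= 0.6300^18
= 2.4442e-04

2.4442e-04
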